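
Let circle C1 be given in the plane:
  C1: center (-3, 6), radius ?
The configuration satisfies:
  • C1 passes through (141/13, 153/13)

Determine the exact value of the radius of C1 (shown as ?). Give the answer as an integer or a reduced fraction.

1. [C1∋P]  r_C1² − 225 = 0  ⇒  r_C1 = 15 (r>0 drops 1)

15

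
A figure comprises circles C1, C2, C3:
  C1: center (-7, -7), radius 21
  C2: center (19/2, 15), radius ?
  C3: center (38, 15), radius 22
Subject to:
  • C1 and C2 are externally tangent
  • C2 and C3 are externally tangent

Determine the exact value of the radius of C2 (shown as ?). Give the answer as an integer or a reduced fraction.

1. [ext C1·C2]  r_C2² + 42r_C2 − 1261/4 = 0  ⇒  r_C2 = 13/2 (r>0 drops 1)
2. [ext C2·C3]  r_C2² + 44r_C2 − 1313/4 = 0  ⇒  r_C2 = 13/2 (r>0 drops 1)

13/2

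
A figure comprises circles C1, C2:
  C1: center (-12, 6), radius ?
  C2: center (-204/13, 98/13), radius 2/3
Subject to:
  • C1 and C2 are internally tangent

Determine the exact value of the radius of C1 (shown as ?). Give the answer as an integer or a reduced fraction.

14/3

1. [int C1,C2]  r_C1² − (4/3)r_C1 − 140/9 = 0  ⇒  r_C1 = 14/3 (r>0 drops 1)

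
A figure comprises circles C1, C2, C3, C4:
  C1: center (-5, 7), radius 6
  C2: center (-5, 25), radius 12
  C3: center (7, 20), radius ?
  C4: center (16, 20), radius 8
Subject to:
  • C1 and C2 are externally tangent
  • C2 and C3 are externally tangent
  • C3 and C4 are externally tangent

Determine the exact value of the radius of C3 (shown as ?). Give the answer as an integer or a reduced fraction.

1

1. [ext C2·C3]  r_C3² + 24r_C3 − 25 = 0  ⇒  r_C3 = 1 (r>0 drops 1)
2. [ext C3·C4]  r_C3² + 16r_C3 − 17 = 0  ⇒  r_C3 = 1 (r>0 drops 1)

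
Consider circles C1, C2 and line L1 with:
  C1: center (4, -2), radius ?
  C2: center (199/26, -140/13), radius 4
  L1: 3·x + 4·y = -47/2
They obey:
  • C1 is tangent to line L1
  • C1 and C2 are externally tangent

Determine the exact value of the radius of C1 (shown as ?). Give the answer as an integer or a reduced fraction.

1. [C1‖L1]  r_C1² − 121/4 = 0  ⇒  r_C1 = 11/2 (r>0 drops 1)
2. [ext C1·C2]  r_C1² + 8r_C1 − 297/4 = 0  ⇒  r_C1 = 11/2 (r>0 drops 1)

11/2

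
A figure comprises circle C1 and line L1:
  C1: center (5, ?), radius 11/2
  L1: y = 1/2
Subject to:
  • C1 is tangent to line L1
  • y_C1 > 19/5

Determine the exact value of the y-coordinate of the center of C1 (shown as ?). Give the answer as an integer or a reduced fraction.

6

1. [C1‖L1]  y_C1² − 1y_C1 − 30 = 0  ⇒  y_C1 = -5 or 6
2. given y_C1 > 19/5: keep 6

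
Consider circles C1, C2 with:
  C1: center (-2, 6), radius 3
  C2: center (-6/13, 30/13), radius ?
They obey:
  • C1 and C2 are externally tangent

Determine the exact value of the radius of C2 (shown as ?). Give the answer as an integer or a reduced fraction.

1

1. [ext C1·C2]  r_C2² + 6r_C2 − 7 = 0  ⇒  r_C2 = 1 (r>0 drops 1)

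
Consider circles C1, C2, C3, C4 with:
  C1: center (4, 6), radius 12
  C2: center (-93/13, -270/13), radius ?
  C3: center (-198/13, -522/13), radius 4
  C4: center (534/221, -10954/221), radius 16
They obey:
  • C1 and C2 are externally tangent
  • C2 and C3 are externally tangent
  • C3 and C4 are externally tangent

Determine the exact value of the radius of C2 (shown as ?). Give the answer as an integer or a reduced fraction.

1. [ext C1·C2]  r_C2² + 24r_C2 − 697 = 0  ⇒  r_C2 = 17 (r>0 drops 1)
2. [ext C2·C3]  r_C2² + 8r_C2 − 425 = 0  ⇒  r_C2 = 17 (r>0 drops 1)

17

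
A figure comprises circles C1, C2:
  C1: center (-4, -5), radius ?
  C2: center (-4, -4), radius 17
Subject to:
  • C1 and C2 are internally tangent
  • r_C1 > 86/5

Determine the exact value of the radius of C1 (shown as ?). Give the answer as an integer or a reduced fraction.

1. [int C1,C2]  r_C1² − 34r_C1 + 288 = 0  ⇒  r_C1 = 16 or 18
2. given r_C1 > 86/5: keep 18

18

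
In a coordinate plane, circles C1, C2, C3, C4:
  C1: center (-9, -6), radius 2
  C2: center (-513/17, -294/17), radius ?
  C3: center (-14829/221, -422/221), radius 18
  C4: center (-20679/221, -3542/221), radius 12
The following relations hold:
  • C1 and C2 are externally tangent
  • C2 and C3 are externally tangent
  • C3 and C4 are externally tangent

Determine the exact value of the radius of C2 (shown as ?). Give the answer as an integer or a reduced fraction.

1. [ext C1·C2]  r_C2² + 4r_C2 − 572 = 0  ⇒  r_C2 = 22 (r>0 drops 1)
2. [ext C2·C3]  r_C2² + 36r_C2 − 1276 = 0  ⇒  r_C2 = 22 (r>0 drops 1)

22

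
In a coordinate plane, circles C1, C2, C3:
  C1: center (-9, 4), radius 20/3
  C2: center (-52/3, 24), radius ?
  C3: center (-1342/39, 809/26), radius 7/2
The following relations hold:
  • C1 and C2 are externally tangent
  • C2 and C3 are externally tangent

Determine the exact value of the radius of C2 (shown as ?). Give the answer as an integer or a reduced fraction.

1. [ext C1·C2]  r_C2² + (40/3)r_C2 − 425 = 0  ⇒  r_C2 = 15 (r>0 drops 1)
2. [ext C2·C3]  r_C2² + 7r_C2 − 330 = 0  ⇒  r_C2 = 15 (r>0 drops 1)

15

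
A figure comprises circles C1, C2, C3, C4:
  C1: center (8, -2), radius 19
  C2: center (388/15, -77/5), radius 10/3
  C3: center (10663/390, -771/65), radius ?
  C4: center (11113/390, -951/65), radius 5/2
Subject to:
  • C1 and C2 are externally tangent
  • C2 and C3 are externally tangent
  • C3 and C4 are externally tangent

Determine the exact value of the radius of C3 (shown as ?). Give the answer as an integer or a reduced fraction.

1. [ext C2·C3]  r_C3² + (20/3)r_C3 − 43/12 = 0  ⇒  r_C3 = 1/2 (r>0 drops 1)
2. [ext C3·C4]  r_C3² + 5r_C3 − 11/4 = 0  ⇒  r_C3 = 1/2 (r>0 drops 1)

1/2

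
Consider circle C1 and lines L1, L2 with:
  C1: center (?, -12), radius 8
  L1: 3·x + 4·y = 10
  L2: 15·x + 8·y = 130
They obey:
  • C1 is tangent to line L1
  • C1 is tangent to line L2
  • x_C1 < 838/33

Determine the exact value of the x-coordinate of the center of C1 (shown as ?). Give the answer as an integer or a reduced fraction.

1. [C1‖L1]  x_C1² − (116/3)x_C1 + 196 = 0  ⇒  x_C1 = 6 or 98/3
2. [C1‖L2]  x_C1² − (452/15)x_C1 + 724/5 = 0  ⇒  x_C1 = 6 or 362/15

6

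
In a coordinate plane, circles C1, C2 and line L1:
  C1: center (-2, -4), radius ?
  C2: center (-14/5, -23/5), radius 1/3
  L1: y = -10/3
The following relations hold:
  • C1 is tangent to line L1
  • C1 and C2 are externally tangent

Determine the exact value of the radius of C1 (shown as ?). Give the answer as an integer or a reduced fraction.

1. [C1‖L1]  r_C1² − 4/9 = 0  ⇒  r_C1 = 2/3 (r>0 drops 1)
2. [ext C1·C2]  r_C1² + (2/3)r_C1 − 8/9 = 0  ⇒  r_C1 = 2/3 (r>0 drops 1)

2/3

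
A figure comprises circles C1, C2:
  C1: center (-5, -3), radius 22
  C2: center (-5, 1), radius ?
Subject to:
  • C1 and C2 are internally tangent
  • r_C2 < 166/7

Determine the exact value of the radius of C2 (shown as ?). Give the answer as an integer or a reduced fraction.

1. [int C1,C2]  r_C2² − 44r_C2 + 468 = 0  ⇒  r_C2 = 18 or 26
2. given r_C2 < 166/7: keep 18

18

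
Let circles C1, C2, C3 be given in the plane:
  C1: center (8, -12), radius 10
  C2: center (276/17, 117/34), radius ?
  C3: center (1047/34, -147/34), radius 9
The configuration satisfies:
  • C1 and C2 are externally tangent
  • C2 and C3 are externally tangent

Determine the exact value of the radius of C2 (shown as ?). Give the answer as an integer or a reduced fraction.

15/2

1. [ext C1·C2]  r_C2² + 20r_C2 − 825/4 = 0  ⇒  r_C2 = 15/2 (r>0 drops 1)
2. [ext C2·C3]  r_C2² + 18r_C2 − 765/4 = 0  ⇒  r_C2 = 15/2 (r>0 drops 1)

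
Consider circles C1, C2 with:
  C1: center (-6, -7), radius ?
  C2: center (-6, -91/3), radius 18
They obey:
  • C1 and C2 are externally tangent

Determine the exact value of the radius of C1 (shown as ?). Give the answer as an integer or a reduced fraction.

16/3

1. [ext C1·C2]  r_C1² + 36r_C1 − 1984/9 = 0  ⇒  r_C1 = 16/3 (r>0 drops 1)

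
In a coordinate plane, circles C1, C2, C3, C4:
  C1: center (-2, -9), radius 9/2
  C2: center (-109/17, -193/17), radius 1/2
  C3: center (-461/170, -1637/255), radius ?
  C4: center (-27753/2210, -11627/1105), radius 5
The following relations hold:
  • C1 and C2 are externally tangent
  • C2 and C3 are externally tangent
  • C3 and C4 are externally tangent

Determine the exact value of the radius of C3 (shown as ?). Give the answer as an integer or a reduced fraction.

1. [ext C2·C3]  r_C3² + 1r_C3 − 340/9 = 0  ⇒  r_C3 = 17/3 (r>0 drops 1)
2. [ext C3·C4]  r_C3² + 10r_C3 − 799/9 = 0  ⇒  r_C3 = 17/3 (r>0 drops 1)

17/3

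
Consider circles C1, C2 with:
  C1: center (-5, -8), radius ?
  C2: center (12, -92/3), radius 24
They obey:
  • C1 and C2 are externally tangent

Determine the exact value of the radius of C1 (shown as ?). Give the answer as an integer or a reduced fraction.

13/3

1. [ext C1·C2]  r_C1² + 48r_C1 − 2041/9 = 0  ⇒  r_C1 = 13/3 (r>0 drops 1)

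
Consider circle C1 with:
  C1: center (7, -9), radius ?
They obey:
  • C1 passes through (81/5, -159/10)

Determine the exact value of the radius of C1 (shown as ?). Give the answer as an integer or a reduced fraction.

23/2

1. [C1∋P]  r_C1² − 529/4 = 0  ⇒  r_C1 = 23/2 (r>0 drops 1)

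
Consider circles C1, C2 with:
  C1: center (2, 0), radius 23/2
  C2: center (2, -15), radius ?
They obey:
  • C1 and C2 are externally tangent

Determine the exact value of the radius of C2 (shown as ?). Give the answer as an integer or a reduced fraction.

7/2

1. [ext C1·C2]  r_C2² + 23r_C2 − 371/4 = 0  ⇒  r_C2 = 7/2 (r>0 drops 1)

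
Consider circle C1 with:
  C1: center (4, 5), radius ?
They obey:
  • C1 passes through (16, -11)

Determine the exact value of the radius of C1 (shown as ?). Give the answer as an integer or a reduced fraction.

20

1. [C1∋P]  r_C1² − 400 = 0  ⇒  r_C1 = 20 (r>0 drops 1)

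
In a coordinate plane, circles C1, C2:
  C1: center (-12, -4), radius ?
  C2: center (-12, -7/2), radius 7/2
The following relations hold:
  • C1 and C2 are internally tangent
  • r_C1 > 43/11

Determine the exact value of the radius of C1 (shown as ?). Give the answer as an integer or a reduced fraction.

1. [int C1,C2]  r_C1² − 7r_C1 + 12 = 0  ⇒  r_C1 = 3 or 4
2. given r_C1 > 43/11: keep 4

4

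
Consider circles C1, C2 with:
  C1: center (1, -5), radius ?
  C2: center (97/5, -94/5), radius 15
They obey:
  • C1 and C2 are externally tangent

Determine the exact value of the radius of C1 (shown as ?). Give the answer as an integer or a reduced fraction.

1. [ext C1·C2]  r_C1² + 30r_C1 − 304 = 0  ⇒  r_C1 = 8 (r>0 drops 1)

8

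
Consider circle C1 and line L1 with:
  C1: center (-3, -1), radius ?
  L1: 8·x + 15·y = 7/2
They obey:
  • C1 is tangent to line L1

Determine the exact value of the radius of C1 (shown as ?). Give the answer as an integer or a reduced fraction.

1. [C1‖L1]  r_C1² − 25/4 = 0  ⇒  r_C1 = 5/2 (r>0 drops 1)

5/2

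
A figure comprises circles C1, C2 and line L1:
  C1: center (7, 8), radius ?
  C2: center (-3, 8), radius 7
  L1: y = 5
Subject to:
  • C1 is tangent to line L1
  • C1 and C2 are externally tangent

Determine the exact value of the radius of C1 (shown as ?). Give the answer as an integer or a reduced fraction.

1. [C1‖L1]  r_C1² − 9 = 0  ⇒  r_C1 = 3 (r>0 drops 1)
2. [ext C1·C2]  r_C1² + 14r_C1 − 51 = 0  ⇒  r_C1 = 3 (r>0 drops 1)

3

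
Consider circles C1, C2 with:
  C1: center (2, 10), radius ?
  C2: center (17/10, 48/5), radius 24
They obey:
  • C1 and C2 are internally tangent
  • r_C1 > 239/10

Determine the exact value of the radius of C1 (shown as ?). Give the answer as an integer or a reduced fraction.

1. [int C1,C2]  r_C1² − 48r_C1 + 2303/4 = 0  ⇒  r_C1 = 47/2 or 49/2
2. given r_C1 > 239/10: keep 49/2

49/2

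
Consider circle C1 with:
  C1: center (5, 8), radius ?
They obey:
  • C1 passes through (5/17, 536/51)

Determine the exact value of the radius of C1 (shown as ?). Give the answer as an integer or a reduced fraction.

1. [C1∋P]  r_C1² − 256/9 = 0  ⇒  r_C1 = 16/3 (r>0 drops 1)

16/3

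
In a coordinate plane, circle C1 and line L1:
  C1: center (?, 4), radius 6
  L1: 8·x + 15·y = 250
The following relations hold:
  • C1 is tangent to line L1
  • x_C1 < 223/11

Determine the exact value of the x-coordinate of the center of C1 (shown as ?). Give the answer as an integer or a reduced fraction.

1. [C1‖L1]  x_C1² − (95/2)x_C1 + 803/2 = 0  ⇒  x_C1 = 11 or 73/2
2. given x_C1 < 223/11: keep 11

11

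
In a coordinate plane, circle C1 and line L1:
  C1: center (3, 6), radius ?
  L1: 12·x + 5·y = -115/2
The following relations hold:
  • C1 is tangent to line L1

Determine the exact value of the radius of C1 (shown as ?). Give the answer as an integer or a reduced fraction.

1. [C1‖L1]  r_C1² − 361/4 = 0  ⇒  r_C1 = 19/2 (r>0 drops 1)

19/2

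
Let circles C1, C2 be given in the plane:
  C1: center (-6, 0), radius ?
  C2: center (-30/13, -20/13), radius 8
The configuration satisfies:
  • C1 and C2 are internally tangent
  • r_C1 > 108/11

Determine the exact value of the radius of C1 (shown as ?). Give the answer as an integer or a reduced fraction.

1. [int C1,C2]  r_C1² − 16r_C1 + 48 = 0  ⇒  r_C1 = 4 or 12
2. given r_C1 > 108/11: keep 12

12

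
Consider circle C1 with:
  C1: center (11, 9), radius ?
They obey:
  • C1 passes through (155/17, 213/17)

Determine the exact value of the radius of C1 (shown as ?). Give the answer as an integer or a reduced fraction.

1. [C1∋P]  r_C1² − 16 = 0  ⇒  r_C1 = 4 (r>0 drops 1)

4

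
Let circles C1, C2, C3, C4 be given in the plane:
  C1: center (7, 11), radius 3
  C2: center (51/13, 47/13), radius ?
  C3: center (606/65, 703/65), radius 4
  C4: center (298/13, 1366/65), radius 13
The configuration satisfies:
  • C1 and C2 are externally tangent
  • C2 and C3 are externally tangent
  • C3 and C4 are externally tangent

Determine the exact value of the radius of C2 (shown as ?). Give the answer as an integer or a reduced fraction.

1. [ext C1·C2]  r_C2² + 6r_C2 − 55 = 0  ⇒  r_C2 = 5 (r>0 drops 1)
2. [ext C2·C3]  r_C2² + 8r_C2 − 65 = 0  ⇒  r_C2 = 5 (r>0 drops 1)

5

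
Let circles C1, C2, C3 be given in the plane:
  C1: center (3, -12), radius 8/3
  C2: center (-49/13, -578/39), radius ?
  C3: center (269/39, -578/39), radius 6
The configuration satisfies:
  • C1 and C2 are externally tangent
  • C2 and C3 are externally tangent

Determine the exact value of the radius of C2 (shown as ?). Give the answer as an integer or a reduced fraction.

14/3

1. [ext C1·C2]  r_C2² + (16/3)r_C2 − 140/3 = 0  ⇒  r_C2 = 14/3 (r>0 drops 1)
2. [ext C2·C3]  r_C2² + 12r_C2 − 700/9 = 0  ⇒  r_C2 = 14/3 (r>0 drops 1)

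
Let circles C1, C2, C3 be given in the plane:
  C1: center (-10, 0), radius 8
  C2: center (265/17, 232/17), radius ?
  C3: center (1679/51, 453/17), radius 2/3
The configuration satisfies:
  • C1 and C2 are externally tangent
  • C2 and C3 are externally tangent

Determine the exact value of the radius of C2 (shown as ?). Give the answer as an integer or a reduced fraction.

1. [ext C1·C2]  r_C2² + 16r_C2 − 777 = 0  ⇒  r_C2 = 21 (r>0 drops 1)
2. [ext C2·C3]  r_C2² + (4/3)r_C2 − 469 = 0  ⇒  r_C2 = 21 (r>0 drops 1)

21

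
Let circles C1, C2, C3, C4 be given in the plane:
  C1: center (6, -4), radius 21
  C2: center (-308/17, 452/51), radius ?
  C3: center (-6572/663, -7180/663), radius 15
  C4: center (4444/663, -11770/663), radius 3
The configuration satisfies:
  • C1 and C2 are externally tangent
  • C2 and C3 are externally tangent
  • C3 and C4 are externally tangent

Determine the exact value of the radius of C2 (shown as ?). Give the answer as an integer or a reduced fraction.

1. [ext C1·C2]  r_C2² + 42r_C2 − 2755/9 = 0  ⇒  r_C2 = 19/3 (r>0 drops 1)
2. [ext C2·C3]  r_C2² + 30r_C2 − 2071/9 = 0  ⇒  r_C2 = 19/3 (r>0 drops 1)

19/3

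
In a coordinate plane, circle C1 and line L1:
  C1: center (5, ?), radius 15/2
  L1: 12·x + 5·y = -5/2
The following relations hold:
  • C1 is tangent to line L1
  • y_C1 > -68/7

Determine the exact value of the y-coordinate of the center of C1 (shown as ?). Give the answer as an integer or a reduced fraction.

7

1. [C1‖L1]  y_C1² + 25y_C1 − 224 = 0  ⇒  y_C1 = -32 or 7
2. given y_C1 > -68/7: keep 7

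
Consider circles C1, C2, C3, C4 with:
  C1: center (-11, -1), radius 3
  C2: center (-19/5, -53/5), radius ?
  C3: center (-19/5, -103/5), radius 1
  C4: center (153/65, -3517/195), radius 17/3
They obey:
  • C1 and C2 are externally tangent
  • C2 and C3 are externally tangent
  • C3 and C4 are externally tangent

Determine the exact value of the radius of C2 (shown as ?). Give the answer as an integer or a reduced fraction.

1. [ext C1·C2]  r_C2² + 6r_C2 − 135 = 0  ⇒  r_C2 = 9 (r>0 drops 1)
2. [ext C2·C3]  r_C2² + 2r_C2 − 99 = 0  ⇒  r_C2 = 9 (r>0 drops 1)

9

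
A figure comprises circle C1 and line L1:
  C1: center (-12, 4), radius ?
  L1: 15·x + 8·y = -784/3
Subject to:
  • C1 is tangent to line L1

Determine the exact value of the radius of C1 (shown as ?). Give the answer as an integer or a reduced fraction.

1. [C1‖L1]  r_C1² − 400/9 = 0  ⇒  r_C1 = 20/3 (r>0 drops 1)

20/3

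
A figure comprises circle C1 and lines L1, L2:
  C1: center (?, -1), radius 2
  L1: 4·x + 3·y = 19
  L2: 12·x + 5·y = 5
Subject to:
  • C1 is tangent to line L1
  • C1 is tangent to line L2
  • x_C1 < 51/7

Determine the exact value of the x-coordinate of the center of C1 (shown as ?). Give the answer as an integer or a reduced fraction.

3

1. [C1‖L1]  x_C1² − 11x_C1 + 24 = 0  ⇒  x_C1 = 3 or 8
2. [C1‖L2]  x_C1² − (5/3)x_C1 − 4 = 0  ⇒  x_C1 = -4/3 or 3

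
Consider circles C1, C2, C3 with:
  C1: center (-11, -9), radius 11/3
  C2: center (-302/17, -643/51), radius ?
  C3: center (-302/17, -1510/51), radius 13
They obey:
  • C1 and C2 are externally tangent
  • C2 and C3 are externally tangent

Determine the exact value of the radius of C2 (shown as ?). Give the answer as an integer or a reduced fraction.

1. [ext C1·C2]  r_C2² + (22/3)r_C2 − 136/3 = 0  ⇒  r_C2 = 4 (r>0 drops 1)
2. [ext C2·C3]  r_C2² + 26r_C2 − 120 = 0  ⇒  r_C2 = 4 (r>0 drops 1)

4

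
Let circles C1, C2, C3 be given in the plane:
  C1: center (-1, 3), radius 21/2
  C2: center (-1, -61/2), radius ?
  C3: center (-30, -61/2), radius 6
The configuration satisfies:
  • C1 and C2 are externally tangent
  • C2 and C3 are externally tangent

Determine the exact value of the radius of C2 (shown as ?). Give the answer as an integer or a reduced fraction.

1. [ext C1·C2]  r_C2² + 21r_C2 − 1012 = 0  ⇒  r_C2 = 23 (r>0 drops 1)
2. [ext C2·C3]  r_C2² + 12r_C2 − 805 = 0  ⇒  r_C2 = 23 (r>0 drops 1)

23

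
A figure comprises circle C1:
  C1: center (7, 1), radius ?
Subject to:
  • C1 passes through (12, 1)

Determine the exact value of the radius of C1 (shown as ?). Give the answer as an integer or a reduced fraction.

1. [C1∋P]  r_C1² − 25 = 0  ⇒  r_C1 = 5 (r>0 drops 1)

5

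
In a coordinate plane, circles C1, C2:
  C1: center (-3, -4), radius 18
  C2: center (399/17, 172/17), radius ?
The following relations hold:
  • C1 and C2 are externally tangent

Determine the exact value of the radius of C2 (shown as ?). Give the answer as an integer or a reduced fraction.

1. [ext C1·C2]  r_C2² + 36r_C2 − 576 = 0  ⇒  r_C2 = 12 (r>0 drops 1)

12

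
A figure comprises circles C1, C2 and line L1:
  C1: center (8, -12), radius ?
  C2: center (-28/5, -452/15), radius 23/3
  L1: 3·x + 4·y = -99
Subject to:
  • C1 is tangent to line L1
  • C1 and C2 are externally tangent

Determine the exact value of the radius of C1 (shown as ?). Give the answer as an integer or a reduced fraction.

1. [C1‖L1]  r_C1² − 225 = 0  ⇒  r_C1 = 15 (r>0 drops 1)
2. [ext C1·C2]  r_C1² + (46/3)r_C1 − 455 = 0  ⇒  r_C1 = 15 (r>0 drops 1)

15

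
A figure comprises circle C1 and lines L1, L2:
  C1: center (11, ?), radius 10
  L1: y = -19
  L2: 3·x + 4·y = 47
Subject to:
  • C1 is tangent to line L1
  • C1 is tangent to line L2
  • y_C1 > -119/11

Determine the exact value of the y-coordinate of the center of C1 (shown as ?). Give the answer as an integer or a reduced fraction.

-9

1. [C1‖L1]  y_C1² + 38y_C1 + 261 = 0  ⇒  y_C1 = -29 or -9
2. [C1‖L2]  y_C1² − 7y_C1 − 144 = 0  ⇒  y_C1 = -9 or 16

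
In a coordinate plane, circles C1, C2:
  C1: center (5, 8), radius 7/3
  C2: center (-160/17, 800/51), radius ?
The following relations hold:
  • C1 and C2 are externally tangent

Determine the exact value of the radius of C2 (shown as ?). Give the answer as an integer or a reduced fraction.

1. [ext C1·C2]  r_C2² + (14/3)r_C2 − 784/3 = 0  ⇒  r_C2 = 14 (r>0 drops 1)

14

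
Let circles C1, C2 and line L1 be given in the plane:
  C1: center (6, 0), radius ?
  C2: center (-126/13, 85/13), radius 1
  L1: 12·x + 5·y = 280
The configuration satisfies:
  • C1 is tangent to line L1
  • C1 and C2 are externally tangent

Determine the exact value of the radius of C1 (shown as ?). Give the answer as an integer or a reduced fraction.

16

1. [C1‖L1]  r_C1² − 256 = 0  ⇒  r_C1 = 16 (r>0 drops 1)
2. [ext C1·C2]  r_C1² + 2r_C1 − 288 = 0  ⇒  r_C1 = 16 (r>0 drops 1)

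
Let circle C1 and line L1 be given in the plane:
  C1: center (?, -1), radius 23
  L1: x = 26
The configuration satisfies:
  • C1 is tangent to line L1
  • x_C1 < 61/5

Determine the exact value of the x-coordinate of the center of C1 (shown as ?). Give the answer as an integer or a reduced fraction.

1. [C1‖L1]  x_C1² − 52x_C1 + 147 = 0  ⇒  x_C1 = 3 or 49
2. given x_C1 < 61/5: keep 3

3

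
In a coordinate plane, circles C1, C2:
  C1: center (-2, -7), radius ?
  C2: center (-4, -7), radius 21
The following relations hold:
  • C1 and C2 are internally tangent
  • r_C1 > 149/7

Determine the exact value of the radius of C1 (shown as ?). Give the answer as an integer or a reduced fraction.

1. [int C1,C2]  r_C1² − 42r_C1 + 437 = 0  ⇒  r_C1 = 19 or 23
2. given r_C1 > 149/7: keep 23

23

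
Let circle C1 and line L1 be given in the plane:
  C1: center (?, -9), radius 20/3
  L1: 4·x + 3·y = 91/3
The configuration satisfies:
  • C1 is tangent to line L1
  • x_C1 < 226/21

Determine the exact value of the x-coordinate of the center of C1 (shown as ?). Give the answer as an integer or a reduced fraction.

1. [C1‖L1]  x_C1² − (86/3)x_C1 + 136 = 0  ⇒  x_C1 = 6 or 68/3
2. given x_C1 < 226/21: keep 6

6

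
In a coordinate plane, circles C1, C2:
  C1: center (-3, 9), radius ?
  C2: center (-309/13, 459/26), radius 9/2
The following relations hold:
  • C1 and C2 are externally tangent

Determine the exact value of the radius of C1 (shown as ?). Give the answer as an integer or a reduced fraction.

18

1. [ext C1·C2]  r_C1² + 9r_C1 − 486 = 0  ⇒  r_C1 = 18 (r>0 drops 1)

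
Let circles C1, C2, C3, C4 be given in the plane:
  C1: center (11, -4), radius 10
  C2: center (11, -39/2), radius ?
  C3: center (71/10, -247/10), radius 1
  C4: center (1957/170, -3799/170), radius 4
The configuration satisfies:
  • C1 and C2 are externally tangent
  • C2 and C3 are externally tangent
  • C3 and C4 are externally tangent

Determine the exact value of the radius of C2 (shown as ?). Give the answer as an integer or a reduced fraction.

1. [ext C1·C2]  r_C2² + 20r_C2 − 561/4 = 0  ⇒  r_C2 = 11/2 (r>0 drops 1)
2. [ext C2·C3]  r_C2² + 2r_C2 − 165/4 = 0  ⇒  r_C2 = 11/2 (r>0 drops 1)

11/2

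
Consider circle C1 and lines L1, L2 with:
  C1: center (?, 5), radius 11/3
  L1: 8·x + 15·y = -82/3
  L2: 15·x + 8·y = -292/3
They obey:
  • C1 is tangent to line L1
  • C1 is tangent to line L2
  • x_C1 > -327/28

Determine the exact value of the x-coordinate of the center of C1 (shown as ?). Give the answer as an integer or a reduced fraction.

1. [C1‖L1]  x_C1² + (307/12)x_C1 + 1235/12 = 0  ⇒  x_C1 = -247/12 or -5
2. [C1‖L2]  x_C1² + (824/45)x_C1 + 599/9 = 0  ⇒  x_C1 = -599/45 or -5

-5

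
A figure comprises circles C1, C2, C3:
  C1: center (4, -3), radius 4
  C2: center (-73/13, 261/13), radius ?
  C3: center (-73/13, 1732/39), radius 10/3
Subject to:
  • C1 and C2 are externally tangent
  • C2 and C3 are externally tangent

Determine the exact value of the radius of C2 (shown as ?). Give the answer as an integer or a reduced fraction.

21

1. [ext C1·C2]  r_C2² + 8r_C2 − 609 = 0  ⇒  r_C2 = 21 (r>0 drops 1)
2. [ext C2·C3]  r_C2² + (20/3)r_C2 − 581 = 0  ⇒  r_C2 = 21 (r>0 drops 1)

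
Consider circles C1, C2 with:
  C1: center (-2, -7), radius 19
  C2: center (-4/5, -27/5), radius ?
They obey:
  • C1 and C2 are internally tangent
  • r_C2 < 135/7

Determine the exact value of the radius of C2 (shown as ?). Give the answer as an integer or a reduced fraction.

17

1. [int C1,C2]  r_C2² − 38r_C2 + 357 = 0  ⇒  r_C2 = 17 or 21
2. given r_C2 < 135/7: keep 17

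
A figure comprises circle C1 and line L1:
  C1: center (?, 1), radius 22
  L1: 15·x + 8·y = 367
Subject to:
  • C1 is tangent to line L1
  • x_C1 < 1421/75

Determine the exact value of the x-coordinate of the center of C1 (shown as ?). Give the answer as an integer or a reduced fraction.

1. [C1‖L1]  x_C1² − (718/15)x_C1 − 733/15 = 0  ⇒  x_C1 = -1 or 733/15
2. given x_C1 < 1421/75: keep -1

-1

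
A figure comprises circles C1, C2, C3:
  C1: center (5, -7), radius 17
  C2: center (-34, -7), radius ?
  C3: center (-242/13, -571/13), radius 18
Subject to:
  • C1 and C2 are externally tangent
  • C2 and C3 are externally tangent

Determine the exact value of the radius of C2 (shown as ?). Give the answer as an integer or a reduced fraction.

22

1. [ext C1·C2]  r_C2² + 34r_C2 − 1232 = 0  ⇒  r_C2 = 22 (r>0 drops 1)
2. [ext C2·C3]  r_C2² + 36r_C2 − 1276 = 0  ⇒  r_C2 = 22 (r>0 drops 1)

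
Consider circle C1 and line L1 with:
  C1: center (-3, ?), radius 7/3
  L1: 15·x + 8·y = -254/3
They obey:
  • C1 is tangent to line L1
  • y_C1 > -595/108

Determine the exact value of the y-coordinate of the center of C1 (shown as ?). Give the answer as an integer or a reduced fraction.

1. [C1‖L1]  y_C1² + (119/12)y_C1 = 0  ⇒  y_C1 = -119/12 or 0
2. given y_C1 > -595/108: keep 0

0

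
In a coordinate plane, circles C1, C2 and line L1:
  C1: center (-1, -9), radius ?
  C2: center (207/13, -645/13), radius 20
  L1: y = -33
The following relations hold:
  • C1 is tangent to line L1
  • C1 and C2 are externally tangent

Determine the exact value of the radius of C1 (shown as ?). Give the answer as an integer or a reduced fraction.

1. [C1‖L1]  r_C1² − 576 = 0  ⇒  r_C1 = 24 (r>0 drops 1)
2. [ext C1·C2]  r_C1² + 40r_C1 − 1536 = 0  ⇒  r_C1 = 24 (r>0 drops 1)

24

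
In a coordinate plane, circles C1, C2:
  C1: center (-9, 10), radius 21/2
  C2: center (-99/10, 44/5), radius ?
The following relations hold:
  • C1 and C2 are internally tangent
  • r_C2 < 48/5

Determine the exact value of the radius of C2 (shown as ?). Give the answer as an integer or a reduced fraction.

1. [int C1,C2]  r_C2² − 21r_C2 + 108 = 0  ⇒  r_C2 = 9 or 12
2. given r_C2 < 48/5: keep 9

9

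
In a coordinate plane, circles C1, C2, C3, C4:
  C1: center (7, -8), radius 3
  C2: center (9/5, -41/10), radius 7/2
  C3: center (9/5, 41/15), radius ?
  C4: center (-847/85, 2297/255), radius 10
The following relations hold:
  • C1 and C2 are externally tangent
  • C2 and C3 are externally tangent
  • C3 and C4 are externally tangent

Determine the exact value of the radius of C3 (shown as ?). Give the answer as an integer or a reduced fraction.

10/3

1. [ext C2·C3]  r_C3² + 7r_C3 − 310/9 = 0  ⇒  r_C3 = 10/3 (r>0 drops 1)
2. [ext C3·C4]  r_C3² + 20r_C3 − 700/9 = 0  ⇒  r_C3 = 10/3 (r>0 drops 1)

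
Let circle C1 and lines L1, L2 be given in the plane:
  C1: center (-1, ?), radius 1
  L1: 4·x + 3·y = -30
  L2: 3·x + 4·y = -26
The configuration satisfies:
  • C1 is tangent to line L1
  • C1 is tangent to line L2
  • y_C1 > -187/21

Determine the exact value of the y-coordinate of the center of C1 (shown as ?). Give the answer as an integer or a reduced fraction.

-7

1. [C1‖L1]  y_C1² + (52/3)y_C1 + 217/3 = 0  ⇒  y_C1 = -31/3 or -7
2. [C1‖L2]  y_C1² + (23/2)y_C1 + 63/2 = 0  ⇒  y_C1 = -7 or -9/2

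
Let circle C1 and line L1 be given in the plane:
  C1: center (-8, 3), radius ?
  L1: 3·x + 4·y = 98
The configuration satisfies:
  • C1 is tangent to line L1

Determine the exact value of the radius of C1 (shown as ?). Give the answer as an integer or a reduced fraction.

1. [C1‖L1]  r_C1² − 484 = 0  ⇒  r_C1 = 22 (r>0 drops 1)

22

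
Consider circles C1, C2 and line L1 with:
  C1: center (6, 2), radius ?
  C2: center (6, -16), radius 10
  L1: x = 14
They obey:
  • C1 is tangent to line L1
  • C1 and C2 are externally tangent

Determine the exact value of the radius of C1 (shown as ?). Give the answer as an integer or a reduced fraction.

8

1. [C1‖L1]  r_C1² − 64 = 0  ⇒  r_C1 = 8 (r>0 drops 1)
2. [ext C1·C2]  r_C1² + 20r_C1 − 224 = 0  ⇒  r_C1 = 8 (r>0 drops 1)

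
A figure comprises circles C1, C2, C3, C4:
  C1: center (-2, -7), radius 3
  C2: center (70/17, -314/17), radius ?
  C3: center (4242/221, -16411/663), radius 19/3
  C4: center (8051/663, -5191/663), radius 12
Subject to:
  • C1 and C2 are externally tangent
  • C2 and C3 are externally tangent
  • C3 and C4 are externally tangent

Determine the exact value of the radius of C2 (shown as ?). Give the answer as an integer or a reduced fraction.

1. [ext C1·C2]  r_C2² + 6r_C2 − 160 = 0  ⇒  r_C2 = 10 (r>0 drops 1)
2. [ext C2·C3]  r_C2² + (38/3)r_C2 − 680/3 = 0  ⇒  r_C2 = 10 (r>0 drops 1)

10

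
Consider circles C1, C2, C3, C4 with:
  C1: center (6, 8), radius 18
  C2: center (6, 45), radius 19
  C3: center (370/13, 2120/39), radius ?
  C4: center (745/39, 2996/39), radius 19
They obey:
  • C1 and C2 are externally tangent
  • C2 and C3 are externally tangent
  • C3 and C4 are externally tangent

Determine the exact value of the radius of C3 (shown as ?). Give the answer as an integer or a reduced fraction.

16/3

1. [ext C2·C3]  r_C3² + 38r_C3 − 2080/9 = 0  ⇒  r_C3 = 16/3 (r>0 drops 1)
2. [ext C3·C4]  r_C3² + 38r_C3 − 2080/9 = 0  ⇒  r_C3 = 16/3 (r>0 drops 1)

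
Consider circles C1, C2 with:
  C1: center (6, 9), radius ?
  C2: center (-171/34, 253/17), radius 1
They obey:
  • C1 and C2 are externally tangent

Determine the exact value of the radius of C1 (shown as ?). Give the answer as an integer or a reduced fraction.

1. [ext C1·C2]  r_C1² + 2r_C1 − 621/4 = 0  ⇒  r_C1 = 23/2 (r>0 drops 1)

23/2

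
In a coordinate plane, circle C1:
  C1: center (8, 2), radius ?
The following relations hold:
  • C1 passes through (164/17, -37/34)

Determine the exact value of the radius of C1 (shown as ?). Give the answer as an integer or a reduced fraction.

1. [C1∋P]  r_C1² − 49/4 = 0  ⇒  r_C1 = 7/2 (r>0 drops 1)

7/2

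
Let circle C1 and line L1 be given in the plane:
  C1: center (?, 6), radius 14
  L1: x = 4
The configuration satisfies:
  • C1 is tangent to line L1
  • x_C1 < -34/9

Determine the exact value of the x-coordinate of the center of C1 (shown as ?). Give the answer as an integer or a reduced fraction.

1. [C1‖L1]  x_C1² − 8x_C1 − 180 = 0  ⇒  x_C1 = -10 or 18
2. given x_C1 < -34/9: keep -10

-10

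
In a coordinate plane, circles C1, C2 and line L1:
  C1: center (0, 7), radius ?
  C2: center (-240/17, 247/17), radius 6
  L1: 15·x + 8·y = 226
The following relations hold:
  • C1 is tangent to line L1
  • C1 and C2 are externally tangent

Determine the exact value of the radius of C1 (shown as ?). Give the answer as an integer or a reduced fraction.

10

1. [C1‖L1]  r_C1² − 100 = 0  ⇒  r_C1 = 10 (r>0 drops 1)
2. [ext C1·C2]  r_C1² + 12r_C1 − 220 = 0  ⇒  r_C1 = 10 (r>0 drops 1)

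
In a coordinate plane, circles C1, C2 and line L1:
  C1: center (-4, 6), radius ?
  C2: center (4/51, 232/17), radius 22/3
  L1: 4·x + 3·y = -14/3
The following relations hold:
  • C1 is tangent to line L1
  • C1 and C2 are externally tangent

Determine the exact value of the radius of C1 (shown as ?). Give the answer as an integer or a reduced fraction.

1. [C1‖L1]  r_C1² − 16/9 = 0  ⇒  r_C1 = 4/3 (r>0 drops 1)
2. [ext C1·C2]  r_C1² + (44/3)r_C1 − 64/3 = 0  ⇒  r_C1 = 4/3 (r>0 drops 1)

4/3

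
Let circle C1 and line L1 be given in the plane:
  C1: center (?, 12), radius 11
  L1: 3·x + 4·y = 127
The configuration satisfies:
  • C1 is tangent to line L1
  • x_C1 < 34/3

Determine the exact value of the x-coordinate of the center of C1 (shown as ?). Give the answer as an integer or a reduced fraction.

1. [C1‖L1]  x_C1² − (158/3)x_C1 + 1072/3 = 0  ⇒  x_C1 = 8 or 134/3
2. given x_C1 < 34/3: keep 8

8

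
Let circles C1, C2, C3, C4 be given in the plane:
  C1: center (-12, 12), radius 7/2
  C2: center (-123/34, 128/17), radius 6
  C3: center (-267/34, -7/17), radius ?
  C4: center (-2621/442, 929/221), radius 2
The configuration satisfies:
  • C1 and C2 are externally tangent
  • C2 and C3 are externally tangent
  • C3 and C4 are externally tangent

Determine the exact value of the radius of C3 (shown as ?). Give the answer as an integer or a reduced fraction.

1. [ext C2·C3]  r_C3² + 12r_C3 − 45 = 0  ⇒  r_C3 = 3 (r>0 drops 1)
2. [ext C3·C4]  r_C3² + 4r_C3 − 21 = 0  ⇒  r_C3 = 3 (r>0 drops 1)

3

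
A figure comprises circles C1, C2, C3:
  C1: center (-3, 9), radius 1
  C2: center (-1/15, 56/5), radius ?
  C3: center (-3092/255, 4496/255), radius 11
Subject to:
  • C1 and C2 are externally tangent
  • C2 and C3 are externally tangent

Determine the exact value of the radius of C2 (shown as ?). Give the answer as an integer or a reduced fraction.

8/3

1. [ext C1·C2]  r_C2² + 2r_C2 − 112/9 = 0  ⇒  r_C2 = 8/3 (r>0 drops 1)
2. [ext C2·C3]  r_C2² + 22r_C2 − 592/9 = 0  ⇒  r_C2 = 8/3 (r>0 drops 1)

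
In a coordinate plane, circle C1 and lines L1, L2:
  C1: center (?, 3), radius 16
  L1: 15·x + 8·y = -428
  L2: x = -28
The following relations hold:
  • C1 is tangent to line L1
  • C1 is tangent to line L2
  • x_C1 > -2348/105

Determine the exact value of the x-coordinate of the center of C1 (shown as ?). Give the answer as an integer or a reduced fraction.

-12

1. [C1‖L1]  x_C1² + (904/15)x_C1 + 2896/5 = 0  ⇒  x_C1 = -724/15 or -12
2. [C1‖L2]  x_C1² + 56x_C1 + 528 = 0  ⇒  x_C1 = -44 or -12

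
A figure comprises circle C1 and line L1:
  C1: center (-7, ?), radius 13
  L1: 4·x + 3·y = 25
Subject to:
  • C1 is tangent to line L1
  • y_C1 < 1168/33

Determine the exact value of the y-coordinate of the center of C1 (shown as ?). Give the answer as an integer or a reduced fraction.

-4

1. [C1‖L1]  y_C1² − (106/3)y_C1 − 472/3 = 0  ⇒  y_C1 = -4 or 118/3
2. given y_C1 < 1168/33: keep -4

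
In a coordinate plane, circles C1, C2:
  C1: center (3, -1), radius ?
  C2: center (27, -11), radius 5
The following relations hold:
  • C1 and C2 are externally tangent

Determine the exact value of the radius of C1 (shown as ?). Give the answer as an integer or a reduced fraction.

1. [ext C1·C2]  r_C1² + 10r_C1 − 651 = 0  ⇒  r_C1 = 21 (r>0 drops 1)

21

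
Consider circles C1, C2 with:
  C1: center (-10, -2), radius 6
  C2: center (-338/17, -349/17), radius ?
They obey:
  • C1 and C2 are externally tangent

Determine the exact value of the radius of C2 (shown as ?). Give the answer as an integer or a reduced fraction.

15

1. [ext C1·C2]  r_C2² + 12r_C2 − 405 = 0  ⇒  r_C2 = 15 (r>0 drops 1)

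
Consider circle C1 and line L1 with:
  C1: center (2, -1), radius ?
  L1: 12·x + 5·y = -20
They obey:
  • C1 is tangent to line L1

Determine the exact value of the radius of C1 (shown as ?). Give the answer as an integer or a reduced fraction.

3

1. [C1‖L1]  r_C1² − 9 = 0  ⇒  r_C1 = 3 (r>0 drops 1)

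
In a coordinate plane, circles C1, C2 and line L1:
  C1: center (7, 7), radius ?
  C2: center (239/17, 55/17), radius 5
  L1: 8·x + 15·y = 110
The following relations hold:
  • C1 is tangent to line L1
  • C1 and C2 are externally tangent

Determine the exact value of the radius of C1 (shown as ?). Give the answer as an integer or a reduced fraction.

3

1. [C1‖L1]  r_C1² − 9 = 0  ⇒  r_C1 = 3 (r>0 drops 1)
2. [ext C1·C2]  r_C1² + 10r_C1 − 39 = 0  ⇒  r_C1 = 3 (r>0 drops 1)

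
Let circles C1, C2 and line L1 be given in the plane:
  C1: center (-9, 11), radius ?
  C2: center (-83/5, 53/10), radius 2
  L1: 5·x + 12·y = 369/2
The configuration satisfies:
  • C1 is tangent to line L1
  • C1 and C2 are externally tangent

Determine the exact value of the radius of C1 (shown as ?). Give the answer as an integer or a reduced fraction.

15/2

1. [C1‖L1]  r_C1² − 225/4 = 0  ⇒  r_C1 = 15/2 (r>0 drops 1)
2. [ext C1·C2]  r_C1² + 4r_C1 − 345/4 = 0  ⇒  r_C1 = 15/2 (r>0 drops 1)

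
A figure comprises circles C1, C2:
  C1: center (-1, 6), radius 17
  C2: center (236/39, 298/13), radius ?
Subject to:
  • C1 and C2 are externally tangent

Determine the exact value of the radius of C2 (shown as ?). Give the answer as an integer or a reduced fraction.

1. [ext C1·C2]  r_C2² + 34r_C2 − 424/9 = 0  ⇒  r_C2 = 4/3 (r>0 drops 1)

4/3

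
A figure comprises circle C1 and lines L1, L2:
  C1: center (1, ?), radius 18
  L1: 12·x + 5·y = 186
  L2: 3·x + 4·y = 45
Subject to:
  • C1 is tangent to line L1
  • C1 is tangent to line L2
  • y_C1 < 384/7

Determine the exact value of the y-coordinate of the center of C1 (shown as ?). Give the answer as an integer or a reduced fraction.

-12

1. [C1‖L1]  y_C1² − (348/5)y_C1 − 4896/5 = 0  ⇒  y_C1 = -12 or 408/5
2. [C1‖L2]  y_C1² − 21y_C1 − 396 = 0  ⇒  y_C1 = -12 or 33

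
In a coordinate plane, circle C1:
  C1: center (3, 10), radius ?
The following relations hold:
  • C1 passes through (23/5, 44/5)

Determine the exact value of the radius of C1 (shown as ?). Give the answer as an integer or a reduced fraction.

1. [C1∋P]  r_C1² − 4 = 0  ⇒  r_C1 = 2 (r>0 drops 1)

2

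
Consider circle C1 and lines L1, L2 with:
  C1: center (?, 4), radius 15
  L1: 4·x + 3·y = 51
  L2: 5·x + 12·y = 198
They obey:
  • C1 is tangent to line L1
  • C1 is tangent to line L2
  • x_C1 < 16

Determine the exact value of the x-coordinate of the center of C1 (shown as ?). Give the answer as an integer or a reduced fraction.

-9

1. [C1‖L1]  x_C1² − (39/2)x_C1 − 513/2 = 0  ⇒  x_C1 = -9 or 57/2
2. [C1‖L2]  x_C1² − 60x_C1 − 621 = 0  ⇒  x_C1 = -9 or 69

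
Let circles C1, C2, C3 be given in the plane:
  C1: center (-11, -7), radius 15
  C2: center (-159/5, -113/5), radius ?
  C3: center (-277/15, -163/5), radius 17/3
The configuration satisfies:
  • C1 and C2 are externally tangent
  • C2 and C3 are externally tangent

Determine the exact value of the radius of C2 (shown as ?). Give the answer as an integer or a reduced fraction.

1. [ext C1·C2]  r_C2² + 30r_C2 − 451 = 0  ⇒  r_C2 = 11 (r>0 drops 1)
2. [ext C2·C3]  r_C2² + (34/3)r_C2 − 737/3 = 0  ⇒  r_C2 = 11 (r>0 drops 1)

11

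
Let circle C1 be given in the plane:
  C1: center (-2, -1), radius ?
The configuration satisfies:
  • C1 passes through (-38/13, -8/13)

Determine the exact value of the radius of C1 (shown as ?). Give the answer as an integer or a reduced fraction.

1

1. [C1∋P]  r_C1² − 1 = 0  ⇒  r_C1 = 1 (r>0 drops 1)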